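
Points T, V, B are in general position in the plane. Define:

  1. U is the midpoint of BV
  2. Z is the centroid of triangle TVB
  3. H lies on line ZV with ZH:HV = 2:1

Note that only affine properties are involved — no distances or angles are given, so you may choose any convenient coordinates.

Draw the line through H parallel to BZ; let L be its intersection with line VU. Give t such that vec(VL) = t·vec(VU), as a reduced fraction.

t = 2/3

Set T = (0, 0), V = (1, 0), B = (0, 1); any affine frame gives the same invariant.
1. U is the midpoint of BV ⇒ U = (1/2, 1/2)
2. Z is the centroid of triangle TVB ⇒ Z = (1/3, 1/3)
3. H lies on line ZV with ZH:HV = 2:1 ⇒ H = (7/9, 1/9)
through H parallel to BZ: direction (1/3, -2/3); meets VU at L = (2/3, 1/3)
L = V + t·(U−V) with t = 2/3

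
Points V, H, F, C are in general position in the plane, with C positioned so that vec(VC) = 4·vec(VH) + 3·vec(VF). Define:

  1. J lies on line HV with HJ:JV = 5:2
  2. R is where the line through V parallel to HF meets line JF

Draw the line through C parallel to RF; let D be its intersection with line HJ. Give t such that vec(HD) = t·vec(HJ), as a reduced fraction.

Set V = (0, 0), H = (1, 0), F = (0, 1), C = (4, 3); any affine frame gives the same invariant.
1. J lies on line HV with HJ:JV = 5:2 ⇒ J = (2/7, 0)
2. R is where the line through V parallel to HF meets line JF ⇒ R = (2/5, -2/5)
through C parallel to RF: direction (-2/5, 7/5); meets HJ at D = (34/7, 0)
D = H + t·(J−H) with t = -27/5

t = -27/5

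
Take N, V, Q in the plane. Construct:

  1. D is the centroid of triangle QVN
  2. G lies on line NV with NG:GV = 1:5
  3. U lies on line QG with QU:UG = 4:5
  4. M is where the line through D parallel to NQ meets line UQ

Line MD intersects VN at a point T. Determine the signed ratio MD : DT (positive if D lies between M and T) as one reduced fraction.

Assign N = (0, 0), V = (1, 0), Q = (0, 1) — the answer is frame-independent, so this choice is without loss of generality.
1. D is the centroid of triangle QVN ⇒ D = (1/3, 1/3)
2. G lies on line NV with NG:GV = 1:5 ⇒ G = (1/6, 0)
3. U lies on line QG with QU:UG = 4:5 ⇒ U = (2/27, 5/9)
4. M is where the line through D parallel to NQ meets line UQ ⇒ M = (1/3, -1)
line MD meets VN at T = (1/3, 0)
D = M + t·(T−M) with t = 4/3, so MD:DT = 4/3:-1/3

MD:DT = -4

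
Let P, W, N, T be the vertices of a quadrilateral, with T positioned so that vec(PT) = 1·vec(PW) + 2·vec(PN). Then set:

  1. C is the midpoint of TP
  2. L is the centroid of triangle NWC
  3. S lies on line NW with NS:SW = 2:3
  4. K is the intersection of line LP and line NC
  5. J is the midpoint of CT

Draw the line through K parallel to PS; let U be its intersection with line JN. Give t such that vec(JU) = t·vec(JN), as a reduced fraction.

Assign P = (0, 0), W = (1, 0), N = (0, 1), T = (1, 2) — the answer is frame-independent, so this choice is without loss of generality.
1. C is the midpoint of TP ⇒ C = (1/2, 1)
2. L is the centroid of triangle NWC ⇒ L = (1/2, 2/3)
3. S lies on line NW with NS:SW = 2:3 ⇒ S = (2/5, 3/5)
4. K is the intersection of line LP and line NC ⇒ K = (3/4, 1)
5. J is the midpoint of CT ⇒ J = (3/4, 3/2)
through K parallel to PS: direction (2/5, 3/5); meets JN at U = (27/20, 19/10)
U = J + t·(N−J) with t = -4/5

t = -4/5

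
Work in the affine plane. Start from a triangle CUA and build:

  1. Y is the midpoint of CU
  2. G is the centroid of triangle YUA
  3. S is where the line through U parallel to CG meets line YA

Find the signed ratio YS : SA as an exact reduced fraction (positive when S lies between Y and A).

YS:SA = -1/5

Set C = (0, 0), U = (1, 0), A = (0, 1); any affine frame gives the same invariant.
1. Y is the midpoint of CU ⇒ Y = (1/2, 0)
2. G is the centroid of triangle YUA ⇒ G = (1/2, 1/3)
3. S is where the line through U parallel to CG meets line YA ⇒ S = (5/8, -1/4)
S = Y + t·(A−Y) with t = -1/4, so YS:SA = t:(1−t) = -1/4:5/4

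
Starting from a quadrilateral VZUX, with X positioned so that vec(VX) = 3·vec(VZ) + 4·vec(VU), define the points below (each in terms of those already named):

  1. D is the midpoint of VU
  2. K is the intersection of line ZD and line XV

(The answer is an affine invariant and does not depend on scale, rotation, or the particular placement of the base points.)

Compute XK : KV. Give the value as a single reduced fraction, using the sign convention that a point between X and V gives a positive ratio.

XK:KV = 10

Assign V = (0, 0), Z = (1, 0), U = (0, 1), X = (3, 4) — the answer is frame-independent, so this choice is without loss of generality.
1. D is the midpoint of VU ⇒ D = (0, 1/2)
2. K is the intersection of line ZD and line XV ⇒ K = (3/11, 4/11)
K = X + t·(V−X) with t = 10/11, so XK:KV = t:(1−t) = 10/11:1/11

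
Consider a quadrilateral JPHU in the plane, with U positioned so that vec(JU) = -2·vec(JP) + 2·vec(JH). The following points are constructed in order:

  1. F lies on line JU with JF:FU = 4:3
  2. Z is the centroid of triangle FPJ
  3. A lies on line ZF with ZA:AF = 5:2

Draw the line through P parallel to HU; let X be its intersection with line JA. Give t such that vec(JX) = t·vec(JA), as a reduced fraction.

t = 49/50

Choose coordinates J = (0, 0), P = (1, 0), H = (0, 1), U = (-2, 2).
1. F lies on line JU with JF:FU = 4:3 ⇒ F = (-8/7, 8/7)
2. Z is the centroid of triangle FPJ ⇒ Z = (-1/21, 8/21)
3. A lies on line ZF with ZA:AF = 5:2 ⇒ A = (-122/147, 136/147)
through P parallel to HU: direction (-2, 1); meets JA at X = (-61/75, 68/75)
X = J + t·(A−J) with t = 49/50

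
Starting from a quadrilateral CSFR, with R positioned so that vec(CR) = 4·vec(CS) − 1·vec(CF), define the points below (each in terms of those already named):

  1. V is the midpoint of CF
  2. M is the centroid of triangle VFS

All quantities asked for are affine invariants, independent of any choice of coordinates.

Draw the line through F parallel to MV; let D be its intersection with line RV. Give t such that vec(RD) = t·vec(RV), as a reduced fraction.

t = 4/3

Choose coordinates C = (0, 0), S = (1, 0), F = (0, 1), R = (4, -1).
1. V is the midpoint of CF ⇒ V = (0, 1/2)
2. M is the centroid of triangle VFS ⇒ M = (1/3, 1/2)
through F parallel to MV: direction (-1/3, 0); meets RV at D = (-4/3, 1)
D = R + t·(V−R) with t = 4/3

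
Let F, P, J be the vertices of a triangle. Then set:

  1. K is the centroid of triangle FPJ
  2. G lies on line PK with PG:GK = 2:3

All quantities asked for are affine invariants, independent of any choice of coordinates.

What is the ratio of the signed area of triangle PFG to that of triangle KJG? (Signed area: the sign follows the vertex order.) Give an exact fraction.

[PFG]:[KJG] = 2/3

Set F = (0, 0), P = (1, 0), J = (0, 1); any affine frame gives the same invariant.
1. K is the centroid of triangle FPJ ⇒ K = (1/3, 1/3)
2. G lies on line PK with PG:GK = 2:3 ⇒ G = (11/15, 2/15)
2·[PFG] = -2/15, 2·[KJG] = -1/5
[PFG]:[KJG] = -2/15:-1/5 = 2/3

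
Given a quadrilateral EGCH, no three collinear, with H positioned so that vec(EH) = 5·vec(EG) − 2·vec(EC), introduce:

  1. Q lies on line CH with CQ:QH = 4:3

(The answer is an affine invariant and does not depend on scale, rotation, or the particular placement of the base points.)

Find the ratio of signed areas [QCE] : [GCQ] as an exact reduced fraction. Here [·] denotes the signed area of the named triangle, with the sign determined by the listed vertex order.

Assign E = (0, 0), G = (1, 0), C = (0, 1), H = (5, -2) — the answer is frame-independent, so this choice is without loss of generality.
1. Q lies on line CH with CQ:QH = 4:3 ⇒ Q = (20/7, -5/7)
2·[QCE] = 20/7, 2·[GCQ] = -8/7
[QCE]:[GCQ] = 20/7:-8/7 = -5/2

[QCE]:[GCQ] = -5/2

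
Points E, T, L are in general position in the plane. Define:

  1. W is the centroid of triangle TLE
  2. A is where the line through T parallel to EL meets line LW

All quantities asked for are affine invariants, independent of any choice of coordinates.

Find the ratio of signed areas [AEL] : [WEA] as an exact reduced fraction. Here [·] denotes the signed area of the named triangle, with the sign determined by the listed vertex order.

[AEL]:[WEA] = -3/2

Choose coordinates E = (0, 0), T = (1, 0), L = (0, 1).
1. W is the centroid of triangle TLE ⇒ W = (1/3, 1/3)
2. A is where the line through T parallel to EL meets line LW ⇒ A = (1, -1)
2·[AEL] = -1, 2·[WEA] = 2/3
[AEL]:[WEA] = -1:2/3 = -3/2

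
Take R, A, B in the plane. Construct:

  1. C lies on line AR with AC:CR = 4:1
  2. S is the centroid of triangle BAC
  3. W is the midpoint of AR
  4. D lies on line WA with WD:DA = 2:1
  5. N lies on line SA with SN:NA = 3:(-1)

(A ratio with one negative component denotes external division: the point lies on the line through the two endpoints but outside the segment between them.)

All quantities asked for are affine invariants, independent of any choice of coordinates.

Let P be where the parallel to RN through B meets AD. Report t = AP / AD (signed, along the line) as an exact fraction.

Choose coordinates R = (0, 0), A = (1, 0), B = (0, 1).
1. C lies on line AR with AC:CR = 4:1 ⇒ C = (1/5, 0)
2. S is the centroid of triangle BAC ⇒ S = (2/5, 1/3)
3. W is the midpoint of AR ⇒ W = (1/2, 0)
4. D lies on line WA with WD:DA = 2:1 ⇒ D = (5/6, 0)
5. N lies on line SA with SN:NA = 3:(-1) ⇒ N = (13/10, -1/6)
through B parallel to RN: direction (13/10, -1/6); meets AD at P = (39/5, 0)
P = A + t·(D−A) with t = -204/5

t = -204/5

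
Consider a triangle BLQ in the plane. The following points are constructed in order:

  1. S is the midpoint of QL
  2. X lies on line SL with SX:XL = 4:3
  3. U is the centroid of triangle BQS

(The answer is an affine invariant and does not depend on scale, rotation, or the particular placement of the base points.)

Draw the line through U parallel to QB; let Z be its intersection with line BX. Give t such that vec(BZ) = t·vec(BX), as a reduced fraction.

Set B = (0, 0), L = (1, 0), Q = (0, 1); any affine frame gives the same invariant.
1. S is the midpoint of QL ⇒ S = (1/2, 1/2)
2. X lies on line SL with SX:XL = 4:3 ⇒ X = (11/14, 3/14)
3. U is the centroid of triangle BQS ⇒ U = (1/6, 1/2)
through U parallel to QB: direction (0, -1); meets BX at Z = (1/6, 1/22)
Z = B + t·(X−B) with t = 7/33

t = 7/33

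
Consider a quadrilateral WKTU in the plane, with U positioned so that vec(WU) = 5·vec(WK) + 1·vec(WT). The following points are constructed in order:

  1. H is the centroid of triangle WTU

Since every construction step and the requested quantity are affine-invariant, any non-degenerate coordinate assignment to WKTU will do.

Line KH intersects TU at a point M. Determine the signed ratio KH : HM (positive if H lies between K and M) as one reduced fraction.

KH:HM = 2

Work in coordinates with W = (0, 0), K = (1, 0), T = (0, 1), U = (5, 1).
1. H is the centroid of triangle WTU ⇒ H = (5/3, 2/3)
line KH meets TU at M = (2, 1)
H = K + t·(M−K) with t = 2/3, so KH:HM = 2/3:1/3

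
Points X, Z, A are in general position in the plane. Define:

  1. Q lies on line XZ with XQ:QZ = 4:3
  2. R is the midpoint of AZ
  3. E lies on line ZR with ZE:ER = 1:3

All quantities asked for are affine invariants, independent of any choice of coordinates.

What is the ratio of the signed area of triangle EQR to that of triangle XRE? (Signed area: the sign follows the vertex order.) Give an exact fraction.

[EQR]:[XRE] = 3/7

Set X = (0, 0), Z = (1, 0), A = (0, 1); any affine frame gives the same invariant.
1. Q lies on line XZ with XQ:QZ = 4:3 ⇒ Q = (4/7, 0)
2. R is the midpoint of AZ ⇒ R = (1/2, 1/2)
3. E lies on line ZR with ZE:ER = 1:3 ⇒ E = (7/8, 1/8)
2·[EQR] = -9/56, 2·[XRE] = -3/8
[EQR]:[XRE] = -9/56:-3/8 = 3/7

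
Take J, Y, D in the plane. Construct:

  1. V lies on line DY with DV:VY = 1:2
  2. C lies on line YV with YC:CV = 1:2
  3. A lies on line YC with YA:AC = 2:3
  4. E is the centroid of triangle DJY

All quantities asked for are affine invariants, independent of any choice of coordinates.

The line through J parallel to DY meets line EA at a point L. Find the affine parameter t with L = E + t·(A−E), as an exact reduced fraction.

t = -2

Assign J = (0, 0), Y = (1, 0), D = (0, 1) — the answer is frame-independent, so this choice is without loss of generality.
1. V lies on line DY with DV:VY = 1:2 ⇒ V = (1/3, 2/3)
2. C lies on line YV with YC:CV = 1:2 ⇒ C = (7/9, 2/9)
3. A lies on line YC with YA:AC = 2:3 ⇒ A = (41/45, 4/45)
4. E is the centroid of triangle DJY ⇒ E = (1/3, 1/3)
through J parallel to DY: direction (1, -1); meets EA at L = (-37/45, 37/45)
L = E + t·(A−E) with t = -2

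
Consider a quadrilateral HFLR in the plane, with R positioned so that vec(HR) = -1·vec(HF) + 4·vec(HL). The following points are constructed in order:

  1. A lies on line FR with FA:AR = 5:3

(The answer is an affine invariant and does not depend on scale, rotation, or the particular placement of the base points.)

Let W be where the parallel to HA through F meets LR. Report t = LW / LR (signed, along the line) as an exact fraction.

t = -9/7

Assign H = (0, 0), F = (1, 0), L = (0, 1), R = (-1, 4) — the answer is frame-independent, so this choice is without loss of generality.
1. A lies on line FR with FA:AR = 5:3 ⇒ A = (-1/4, 5/2)
through F parallel to HA: direction (-1/4, 5/2); meets LR at W = (9/7, -20/7)
W = L + t·(R−L) with t = -9/7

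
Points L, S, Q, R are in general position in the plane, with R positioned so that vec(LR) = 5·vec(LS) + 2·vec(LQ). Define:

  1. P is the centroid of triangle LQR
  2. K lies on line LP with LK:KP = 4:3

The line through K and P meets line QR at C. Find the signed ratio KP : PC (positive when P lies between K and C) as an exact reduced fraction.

KP:PC = 6/7

Set L = (0, 0), S = (1, 0), Q = (0, 1), R = (5, 2); any affine frame gives the same invariant.
1. P is the centroid of triangle LQR ⇒ P = (5/3, 1)
2. K lies on line LP with LK:KP = 4:3 ⇒ K = (20/21, 4/7)
line KP meets QR at C = (5/2, 3/2)
P = K + t·(C−K) with t = 6/13, so KP:PC = 6/13:7/13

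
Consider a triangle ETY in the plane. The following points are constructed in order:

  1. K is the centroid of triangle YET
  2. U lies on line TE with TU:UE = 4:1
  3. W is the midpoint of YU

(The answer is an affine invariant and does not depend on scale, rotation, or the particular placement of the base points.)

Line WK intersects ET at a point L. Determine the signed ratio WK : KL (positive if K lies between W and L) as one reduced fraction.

Choose coordinates E = (0, 0), T = (1, 0), Y = (0, 1).
1. K is the centroid of triangle YET ⇒ K = (1/3, 1/3)
2. U lies on line TE with TU:UE = 4:1 ⇒ U = (1/5, 0)
3. W is the midpoint of YU ⇒ W = (1/10, 1/2)
line WK meets ET at L = (4/5, 0)
K = W + t·(L−W) with t = 1/3, so WK:KL = 1/3:2/3

WK:KL = 1/2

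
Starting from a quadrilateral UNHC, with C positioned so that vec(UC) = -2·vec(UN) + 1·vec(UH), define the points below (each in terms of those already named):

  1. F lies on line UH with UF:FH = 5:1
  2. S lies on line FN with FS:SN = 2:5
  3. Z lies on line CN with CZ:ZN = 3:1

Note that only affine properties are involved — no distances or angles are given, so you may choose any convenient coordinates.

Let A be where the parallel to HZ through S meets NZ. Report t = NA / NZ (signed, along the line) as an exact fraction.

t = 65/84

Set U = (0, 0), N = (1, 0), H = (0, 1), C = (-2, 1); any affine frame gives the same invariant.
1. F lies on line UH with UF:FH = 5:1 ⇒ F = (0, 5/6)
2. S lies on line FN with FS:SN = 2:5 ⇒ S = (2/7, 25/42)
3. Z lies on line CN with CZ:ZN = 3:1 ⇒ Z = (1/4, 1/4)
through S parallel to HZ: direction (1/4, -3/4); meets NZ at A = (47/112, 65/336)
A = N + t·(Z−N) with t = 65/84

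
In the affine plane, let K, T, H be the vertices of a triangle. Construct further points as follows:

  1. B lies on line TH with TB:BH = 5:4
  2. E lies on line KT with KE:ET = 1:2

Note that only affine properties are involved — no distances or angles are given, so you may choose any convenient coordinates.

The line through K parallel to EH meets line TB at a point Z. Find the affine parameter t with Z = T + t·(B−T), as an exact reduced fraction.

t = 27/10

Choose coordinates K = (0, 0), T = (1, 0), H = (0, 1).
1. B lies on line TH with TB:BH = 5:4 ⇒ B = (4/9, 5/9)
2. E lies on line KT with KE:ET = 1:2 ⇒ E = (1/3, 0)
through K parallel to EH: direction (-1/3, 1); meets TB at Z = (-1/2, 3/2)
Z = T + t·(B−T) with t = 27/10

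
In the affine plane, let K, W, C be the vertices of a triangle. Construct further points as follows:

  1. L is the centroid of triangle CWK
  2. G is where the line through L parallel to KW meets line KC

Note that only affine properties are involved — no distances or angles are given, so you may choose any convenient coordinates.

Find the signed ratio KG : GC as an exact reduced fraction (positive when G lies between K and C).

KG:GC = 1/2

Choose coordinates K = (0, 0), W = (1, 0), C = (0, 1).
1. L is the centroid of triangle CWK ⇒ L = (1/3, 1/3)
2. G is where the line through L parallel to KW meets line KC ⇒ G = (0, 1/3)
G = K + t·(C−K) with t = 1/3, so KG:GC = t:(1−t) = 1/3:2/3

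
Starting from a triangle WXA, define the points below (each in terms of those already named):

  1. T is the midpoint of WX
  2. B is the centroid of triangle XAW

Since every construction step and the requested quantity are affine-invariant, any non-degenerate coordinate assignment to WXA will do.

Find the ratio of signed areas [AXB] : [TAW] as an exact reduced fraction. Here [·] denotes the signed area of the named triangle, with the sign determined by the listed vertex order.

[AXB]:[TAW] = -2/3

Set W = (0, 0), X = (1, 0), A = (0, 1); any affine frame gives the same invariant.
1. T is the midpoint of WX ⇒ T = (1/2, 0)
2. B is the centroid of triangle XAW ⇒ B = (1/3, 1/3)
2·[AXB] = -1/3, 2·[TAW] = 1/2
[AXB]:[TAW] = -1/3:1/2 = -2/3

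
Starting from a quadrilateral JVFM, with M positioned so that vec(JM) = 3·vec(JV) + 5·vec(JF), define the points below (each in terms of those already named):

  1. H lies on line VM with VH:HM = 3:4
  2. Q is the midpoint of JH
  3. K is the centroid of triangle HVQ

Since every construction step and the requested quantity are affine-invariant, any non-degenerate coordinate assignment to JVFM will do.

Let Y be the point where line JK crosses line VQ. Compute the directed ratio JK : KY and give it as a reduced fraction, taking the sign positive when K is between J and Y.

JK:KY = -4

Assign J = (0, 0), V = (1, 0), F = (0, 1), M = (3, 5) — the answer is frame-independent, so this choice is without loss of generality.
1. H lies on line VM with VH:HM = 3:4 ⇒ H = (13/7, 15/7)
2. Q is the midpoint of JH ⇒ Q = (13/14, 15/14)
3. K is the centroid of triangle HVQ ⇒ K = (53/42, 15/14)
line JK meets VQ at Y = (53/56, 45/56)
K = J + t·(Y−J) with t = 4/3, so JK:KY = 4/3:-1/3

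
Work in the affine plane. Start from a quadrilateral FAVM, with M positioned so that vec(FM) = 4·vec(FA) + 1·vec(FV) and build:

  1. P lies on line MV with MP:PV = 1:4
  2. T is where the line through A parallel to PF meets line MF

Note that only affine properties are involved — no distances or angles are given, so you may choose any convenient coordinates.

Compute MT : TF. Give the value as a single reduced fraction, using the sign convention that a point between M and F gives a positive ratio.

Work in coordinates with F = (0, 0), A = (1, 0), V = (0, 1), M = (4, 1).
1. P lies on line MV with MP:PV = 1:4 ⇒ P = (16/5, 1)
2. T is where the line through A parallel to PF meets line MF ⇒ T = (5, 5/4)
T = M + t·(F−M) with t = -1/4, so MT:TF = t:(1−t) = -1/4:5/4

MT:TF = -1/5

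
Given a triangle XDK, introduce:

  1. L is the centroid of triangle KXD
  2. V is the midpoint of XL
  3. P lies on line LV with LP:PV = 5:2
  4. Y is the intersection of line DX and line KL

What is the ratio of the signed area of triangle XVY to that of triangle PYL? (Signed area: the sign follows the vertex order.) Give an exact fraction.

Choose coordinates X = (0, 0), D = (1, 0), K = (0, 1).
1. L is the centroid of triangle KXD ⇒ L = (1/3, 1/3)
2. V is the midpoint of XL ⇒ V = (1/6, 1/6)
3. P lies on line LV with LP:PV = 5:2 ⇒ P = (3/14, 3/14)
4. Y is the intersection of line DX and line KL ⇒ Y = (1/2, 0)
2·[XVY] = -1/12, 2·[PYL] = 5/84
[XVY]:[PYL] = -1/12:5/84 = -7/5

[XVY]:[PYL] = -7/5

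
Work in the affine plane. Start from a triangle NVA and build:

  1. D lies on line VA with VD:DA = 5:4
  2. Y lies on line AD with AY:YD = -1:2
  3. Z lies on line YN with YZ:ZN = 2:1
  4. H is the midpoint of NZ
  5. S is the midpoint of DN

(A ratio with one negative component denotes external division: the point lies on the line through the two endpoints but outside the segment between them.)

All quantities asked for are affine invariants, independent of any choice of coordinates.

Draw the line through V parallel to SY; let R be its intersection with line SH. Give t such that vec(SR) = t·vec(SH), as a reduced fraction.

Work in coordinates with N = (0, 0), V = (1, 0), A = (0, 1).
1. D lies on line VA with VD:DA = 5:4 ⇒ D = (4/9, 5/9)
2. Y lies on line AD with AY:YD = -1:2 ⇒ Y = (-4/9, 13/9)
3. Z lies on line YN with YZ:ZN = 2:1 ⇒ Z = (-4/27, 13/27)
4. H is the midpoint of NZ ⇒ H = (-2/27, 13/54)
5. S is the midpoint of DN ⇒ S = (2/9, 5/18)
through V parallel to SY: direction (-2/3, 7/6); meets SH at R = (4/5, 7/20)
R = S + t·(H−S) with t = -39/20

t = -39/20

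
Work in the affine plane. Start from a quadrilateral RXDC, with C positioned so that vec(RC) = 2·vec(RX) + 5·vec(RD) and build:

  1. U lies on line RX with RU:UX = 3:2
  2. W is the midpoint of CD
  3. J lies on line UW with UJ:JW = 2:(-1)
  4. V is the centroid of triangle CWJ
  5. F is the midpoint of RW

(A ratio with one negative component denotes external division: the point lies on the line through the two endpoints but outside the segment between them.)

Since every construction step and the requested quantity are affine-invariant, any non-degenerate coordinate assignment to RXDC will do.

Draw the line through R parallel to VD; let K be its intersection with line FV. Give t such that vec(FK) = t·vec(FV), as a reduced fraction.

Choose coordinates R = (0, 0), X = (1, 0), D = (0, 1), C = (2, 5).
1. U lies on line RX with RU:UX = 3:2 ⇒ U = (3/5, 0)
2. W is the midpoint of CD ⇒ W = (1, 3)
3. J lies on line UW with UJ:JW = 2:(-1) ⇒ J = (7/5, 6)
4. V is the centroid of triangle CWJ ⇒ V = (22/15, 14/3)
5. F is the midpoint of RW ⇒ F = (1/2, 3/2)
through R parallel to VD: direction (-22/15, -11/3); meets FV at K = (8/45, 4/9)
K = F + t·(V−F) with t = -1/3

t = -1/3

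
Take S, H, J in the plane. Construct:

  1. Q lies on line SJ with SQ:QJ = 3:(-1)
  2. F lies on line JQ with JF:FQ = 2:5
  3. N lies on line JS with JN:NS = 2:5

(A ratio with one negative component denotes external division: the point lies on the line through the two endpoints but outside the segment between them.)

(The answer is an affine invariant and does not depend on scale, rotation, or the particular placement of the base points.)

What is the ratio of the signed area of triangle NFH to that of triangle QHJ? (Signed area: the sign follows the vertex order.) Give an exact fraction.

[NFH]:[QHJ] = 6/7

Choose coordinates S = (0, 0), H = (1, 0), J = (0, 1).
1. Q lies on line SJ with SQ:QJ = 3:(-1) ⇒ Q = (0, 3/2)
2. F lies on line JQ with JF:FQ = 2:5 ⇒ F = (0, 8/7)
3. N lies on line JS with JN:NS = 2:5 ⇒ N = (0, 5/7)
2·[NFH] = -3/7, 2·[QHJ] = -1/2
[NFH]:[QHJ] = -3/7:-1/2 = 6/7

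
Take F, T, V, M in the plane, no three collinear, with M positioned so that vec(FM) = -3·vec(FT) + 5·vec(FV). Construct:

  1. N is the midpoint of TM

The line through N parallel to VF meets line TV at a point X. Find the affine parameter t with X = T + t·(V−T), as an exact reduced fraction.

t = 2

Choose coordinates F = (0, 0), T = (1, 0), V = (0, 1), M = (-3, 5).
1. N is the midpoint of TM ⇒ N = (-1, 5/2)
through N parallel to VF: direction (0, -1); meets TV at X = (-1, 2)
X = T + t·(V−T) with t = 2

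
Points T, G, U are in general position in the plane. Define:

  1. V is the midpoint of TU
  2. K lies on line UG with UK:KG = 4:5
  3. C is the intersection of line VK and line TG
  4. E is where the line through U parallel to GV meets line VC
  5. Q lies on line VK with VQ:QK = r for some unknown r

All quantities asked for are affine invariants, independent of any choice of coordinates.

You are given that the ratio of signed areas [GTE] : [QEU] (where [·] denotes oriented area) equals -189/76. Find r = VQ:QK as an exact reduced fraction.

Work in coordinates with T = (0, 0), G = (1, 0), U = (0, 1).
1. V is the midpoint of TU ⇒ V = (0, 1/2)
2. K lies on line UG with UK:KG = 4:5 ⇒ K = (4/9, 5/9)
3. C is the intersection of line VK and line TG ⇒ C = (-4, 0)
4. E is where the line through U parallel to GV meets line VC ⇒ E = (4/5, 3/5)
5. With VQ:QK = r, write λ = r/(r+1) so Q = V + λ·(K−V); Q is affine-linear in λ
Every point depending on Q is an affine combination of Q and λ-independent points, so each such coordinate is linear in λ; the λ² term in each signed area is a multiple of (K−V)×(K−V) = 0, so 2·[GTE] and 2·[QEU] are each linear in λ. Evaluating at λ=0 and λ=1:
  2·[GTE] = -3/5,   2·[QEU] = -2/9·λ + 2/5
So [GTE]:[QEU] = (-3/5) / (-2/9·λ + 2/5). Setting this equal to -189/76:
  -3/5 = -189/76·(-2/9·λ + 2/5)  ⇒  λ = 5/7
Then r = λ/(1−λ) = (5/7)/(2/7) = 5/2. Check: with r = 5/2, Q = (20/63, 34/63) and [GTE]:[QEU] = -189/76 as required.

r = 5/2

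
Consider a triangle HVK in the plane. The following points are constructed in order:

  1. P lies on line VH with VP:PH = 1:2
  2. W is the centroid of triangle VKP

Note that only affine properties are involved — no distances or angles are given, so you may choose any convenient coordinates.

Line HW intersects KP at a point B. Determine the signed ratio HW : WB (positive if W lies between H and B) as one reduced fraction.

Choose coordinates H = (0, 0), V = (1, 0), K = (0, 1).
1. P lies on line VH with VP:PH = 1:2 ⇒ P = (2/3, 0)
2. W is the centroid of triangle VKP ⇒ W = (5/9, 1/3)
line HW meets KP at B = (10/21, 2/7)
W = H + t·(B−H) with t = 7/6, so HW:WB = 7/6:-1/6

HW:WB = -7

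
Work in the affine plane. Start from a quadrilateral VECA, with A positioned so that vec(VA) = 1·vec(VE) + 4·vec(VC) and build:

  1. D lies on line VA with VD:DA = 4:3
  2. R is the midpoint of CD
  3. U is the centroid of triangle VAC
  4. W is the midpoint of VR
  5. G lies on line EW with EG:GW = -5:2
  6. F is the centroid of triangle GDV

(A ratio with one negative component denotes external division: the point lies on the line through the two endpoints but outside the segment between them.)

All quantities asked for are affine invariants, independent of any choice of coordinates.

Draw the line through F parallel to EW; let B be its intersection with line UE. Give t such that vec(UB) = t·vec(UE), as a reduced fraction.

t = 26/37

Set V = (0, 0), E = (1, 0), C = (0, 1), A = (1, 4); any affine frame gives the same invariant.
1. D lies on line VA with VD:DA = 4:3 ⇒ D = (4/7, 16/7)
2. R is the midpoint of CD ⇒ R = (2/7, 23/14)
3. U is the centroid of triangle VAC ⇒ U = (1/3, 5/3)
4. W is the midpoint of VR ⇒ W = (1/7, 23/28)
5. G lies on line EW with EG:GW = -5:2 ⇒ G = (-3/7, 115/84)
6. F is the centroid of triangle GDV ⇒ F = (1/21, 307/252)
through F parallel to EW: direction (-6/7, 23/28); meets UE at B = (89/111, 55/111)
B = U + t·(E−U) with t = 26/37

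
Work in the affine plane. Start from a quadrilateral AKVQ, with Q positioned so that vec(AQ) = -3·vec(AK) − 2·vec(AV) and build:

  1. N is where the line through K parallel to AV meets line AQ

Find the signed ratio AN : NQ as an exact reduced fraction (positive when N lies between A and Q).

AN:NQ = -1/4

Set A = (0, 0), K = (1, 0), V = (0, 1), Q = (-3, -2); any affine frame gives the same invariant.
1. N is where the line through K parallel to AV meets line AQ ⇒ N = (1, 2/3)
N = A + t·(Q−A) with t = -1/3, so AN:NQ = t:(1−t) = -1/3:4/3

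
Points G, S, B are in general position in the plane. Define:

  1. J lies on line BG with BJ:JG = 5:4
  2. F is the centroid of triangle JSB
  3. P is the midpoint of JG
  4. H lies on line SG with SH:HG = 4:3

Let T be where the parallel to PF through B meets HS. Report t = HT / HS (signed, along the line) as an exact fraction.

t = -3

Assign G = (0, 0), S = (1, 0), B = (0, 1) — the answer is frame-independent, so this choice is without loss of generality.
1. J lies on line BG with BJ:JG = 5:4 ⇒ J = (0, 4/9)
2. F is the centroid of triangle JSB ⇒ F = (1/3, 13/27)
3. P is the midpoint of JG ⇒ P = (0, 2/9)
4. H lies on line SG with SH:HG = 4:3 ⇒ H = (3/7, 0)
through B parallel to PF: direction (1/3, 7/27); meets HS at T = (-9/7, 0)
T = H + t·(S−H) with t = -3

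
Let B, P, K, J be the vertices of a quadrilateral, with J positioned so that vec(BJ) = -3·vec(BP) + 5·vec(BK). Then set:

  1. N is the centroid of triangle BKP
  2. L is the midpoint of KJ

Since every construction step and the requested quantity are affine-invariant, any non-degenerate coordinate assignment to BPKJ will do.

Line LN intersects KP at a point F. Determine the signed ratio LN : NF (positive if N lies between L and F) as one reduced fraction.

Work in coordinates with B = (0, 0), P = (1, 0), K = (0, 1), J = (-3, 5).
1. N is the centroid of triangle BKP ⇒ N = (1/3, 1/3)
2. L is the midpoint of KJ ⇒ L = (-3/2, 3)
line LN meets KP at F = (-2/5, 7/5)
N = L + t·(F−L) with t = 5/3, so LN:NF = 5/3:-2/3

LN:NF = -5/2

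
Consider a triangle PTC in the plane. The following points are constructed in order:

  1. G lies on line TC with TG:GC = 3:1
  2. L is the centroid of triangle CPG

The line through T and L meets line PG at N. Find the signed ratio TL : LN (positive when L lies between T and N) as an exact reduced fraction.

Work in coordinates with P = (0, 0), T = (1, 0), C = (0, 1).
1. G lies on line TC with TG:GC = 3:1 ⇒ G = (1/4, 3/4)
2. L is the centroid of triangle CPG ⇒ L = (1/12, 7/12)
line TL meets PG at N = (7/40, 21/40)
L = T + t·(N−T) with t = 10/9, so TL:LN = 10/9:-1/9

TL:LN = -10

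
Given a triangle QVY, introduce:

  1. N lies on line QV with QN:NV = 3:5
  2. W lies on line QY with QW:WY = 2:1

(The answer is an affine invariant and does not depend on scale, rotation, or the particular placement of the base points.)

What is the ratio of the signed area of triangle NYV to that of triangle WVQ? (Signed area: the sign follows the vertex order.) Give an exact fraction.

Choose coordinates Q = (0, 0), V = (1, 0), Y = (0, 1).
1. N lies on line QV with QN:NV = 3:5 ⇒ N = (3/8, 0)
2. W lies on line QY with QW:WY = 2:1 ⇒ W = (0, 2/3)
2·[NYV] = -5/8, 2·[WVQ] = -2/3
[NYV]:[WVQ] = -5/8:-2/3 = 15/16

[NYV]:[WVQ] = 15/16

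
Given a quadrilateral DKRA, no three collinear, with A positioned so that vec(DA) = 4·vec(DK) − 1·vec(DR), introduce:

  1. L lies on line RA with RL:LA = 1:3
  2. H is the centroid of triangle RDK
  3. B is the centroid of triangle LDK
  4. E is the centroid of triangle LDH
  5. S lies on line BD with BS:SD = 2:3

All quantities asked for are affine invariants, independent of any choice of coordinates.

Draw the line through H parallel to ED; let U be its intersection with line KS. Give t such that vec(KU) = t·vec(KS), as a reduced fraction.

Work in coordinates with D = (0, 0), K = (1, 0), R = (0, 1), A = (4, -1).
1. L lies on line RA with RL:LA = 1:3 ⇒ L = (1, 1/2)
2. H is the centroid of triangle RDK ⇒ H = (1/3, 1/3)
3. B is the centroid of triangle LDK ⇒ B = (2/3, 1/6)
4. E is the centroid of triangle LDH ⇒ E = (4/9, 5/18)
5. S lies on line BD with BS:SD = 2:3 ⇒ S = (2/5, 1/10)
through H parallel to ED: direction (-4/9, -5/18); meets KS at U = (1/19, 3/19)
U = K + t·(S−K) with t = 30/19

t = 30/19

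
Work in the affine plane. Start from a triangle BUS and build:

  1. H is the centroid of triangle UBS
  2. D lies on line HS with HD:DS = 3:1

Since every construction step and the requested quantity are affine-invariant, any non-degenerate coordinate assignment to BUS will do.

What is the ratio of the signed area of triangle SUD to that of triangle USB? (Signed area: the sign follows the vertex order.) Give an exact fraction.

[SUD]:[USB] = -1/12

Set B = (0, 0), U = (1, 0), S = (0, 1); any affine frame gives the same invariant.
1. H is the centroid of triangle UBS ⇒ H = (1/3, 1/3)
2. D lies on line HS with HD:DS = 3:1 ⇒ D = (1/12, 5/6)
2·[SUD] = -1/12, 2·[USB] = 1
[SUD]:[USB] = -1/12:1 = -1/12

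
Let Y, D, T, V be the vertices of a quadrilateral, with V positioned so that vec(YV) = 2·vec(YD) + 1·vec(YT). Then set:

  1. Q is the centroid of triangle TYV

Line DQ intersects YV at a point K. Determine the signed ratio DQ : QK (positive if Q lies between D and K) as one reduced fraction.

Assign Y = (0, 0), D = (1, 0), T = (0, 1), V = (2, 1) — the answer is frame-independent, so this choice is without loss of generality.
1. Q is the centroid of triangle TYV ⇒ Q = (2/3, 2/3)
line DQ meets YV at K = (4/5, 2/5)
Q = D + t·(K−D) with t = 5/3, so DQ:QK = 5/3:-2/3

DQ:QK = -5/2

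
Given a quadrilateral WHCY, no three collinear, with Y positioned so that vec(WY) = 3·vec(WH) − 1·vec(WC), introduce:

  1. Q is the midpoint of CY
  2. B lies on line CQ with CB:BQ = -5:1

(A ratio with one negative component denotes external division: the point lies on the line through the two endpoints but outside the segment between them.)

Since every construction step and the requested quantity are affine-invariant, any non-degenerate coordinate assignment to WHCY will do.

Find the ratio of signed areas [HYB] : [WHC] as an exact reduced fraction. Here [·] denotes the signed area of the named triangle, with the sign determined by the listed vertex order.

[HYB]:[WHC] = 3/8

Choose coordinates W = (0, 0), H = (1, 0), C = (0, 1), Y = (3, -1).
1. Q is the midpoint of CY ⇒ Q = (3/2, 0)
2. B lies on line CQ with CB:BQ = -5:1 ⇒ B = (15/8, -1/4)
2·[HYB] = 3/8, 2·[WHC] = 1
[HYB]:[WHC] = 3/8:1 = 3/8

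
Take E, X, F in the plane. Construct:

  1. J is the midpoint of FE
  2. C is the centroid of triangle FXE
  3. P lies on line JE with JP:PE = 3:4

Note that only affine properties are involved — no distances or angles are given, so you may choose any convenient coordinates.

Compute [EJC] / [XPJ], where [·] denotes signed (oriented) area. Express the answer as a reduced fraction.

[EJC]:[XPJ] = 7/9

Set E = (0, 0), X = (1, 0), F = (0, 1); any affine frame gives the same invariant.
1. J is the midpoint of FE ⇒ J = (0, 1/2)
2. C is the centroid of triangle FXE ⇒ C = (1/3, 1/3)
3. P lies on line JE with JP:PE = 3:4 ⇒ P = (0, 2/7)
2·[EJC] = -1/6, 2·[XPJ] = -3/14
[EJC]:[XPJ] = -1/6:-3/14 = 7/9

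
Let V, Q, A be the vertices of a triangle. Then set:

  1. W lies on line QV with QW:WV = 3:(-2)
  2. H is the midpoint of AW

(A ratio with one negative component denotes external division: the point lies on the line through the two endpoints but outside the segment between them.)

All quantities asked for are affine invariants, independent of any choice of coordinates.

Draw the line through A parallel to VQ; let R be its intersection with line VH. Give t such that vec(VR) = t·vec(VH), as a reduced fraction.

Set V = (0, 0), Q = (1, 0), A = (0, 1); any affine frame gives the same invariant.
1. W lies on line QV with QW:WV = 3:(-2) ⇒ W = (-2, 0)
2. H is the midpoint of AW ⇒ H = (-1, 1/2)
through A parallel to VQ: direction (1, 0); meets VH at R = (-2, 1)
R = V + t·(H−V) with t = 2

t = 2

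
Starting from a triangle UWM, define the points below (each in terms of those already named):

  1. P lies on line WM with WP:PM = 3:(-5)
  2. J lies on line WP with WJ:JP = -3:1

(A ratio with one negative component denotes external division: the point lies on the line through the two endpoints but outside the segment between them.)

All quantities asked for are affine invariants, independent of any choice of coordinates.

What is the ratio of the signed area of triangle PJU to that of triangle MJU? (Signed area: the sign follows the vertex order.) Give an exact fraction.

[PJU]:[MJU] = 3/13

Set U = (0, 0), W = (1, 0), M = (0, 1); any affine frame gives the same invariant.
1. P lies on line WM with WP:PM = 3:(-5) ⇒ P = (5/2, -3/2)
2. J lies on line WP with WJ:JP = -3:1 ⇒ J = (13/4, -9/4)
2·[PJU] = -3/4, 2·[MJU] = -13/4
[PJU]:[MJU] = -3/4:-13/4 = 3/13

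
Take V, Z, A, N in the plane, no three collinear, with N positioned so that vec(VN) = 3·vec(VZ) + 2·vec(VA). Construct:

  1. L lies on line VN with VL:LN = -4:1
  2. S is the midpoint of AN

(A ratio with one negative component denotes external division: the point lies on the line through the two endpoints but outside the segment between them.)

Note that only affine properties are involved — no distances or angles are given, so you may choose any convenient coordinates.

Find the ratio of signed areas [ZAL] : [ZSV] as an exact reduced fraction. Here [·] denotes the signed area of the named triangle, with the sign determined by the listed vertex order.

Work in coordinates with V = (0, 0), Z = (1, 0), A = (0, 1), N = (3, 2).
1. L lies on line VN with VL:LN = -4:1 ⇒ L = (4, 8/3)
2. S is the midpoint of AN ⇒ S = (3/2, 3/2)
2·[ZAL] = -17/3, 2·[ZSV] = 3/2
[ZAL]:[ZSV] = -17/3:3/2 = -34/9

[ZAL]:[ZSV] = -34/9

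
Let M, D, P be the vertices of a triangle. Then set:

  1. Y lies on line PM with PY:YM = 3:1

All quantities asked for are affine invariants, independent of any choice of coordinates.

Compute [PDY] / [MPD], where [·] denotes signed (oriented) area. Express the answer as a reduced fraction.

Work in coordinates with M = (0, 0), D = (1, 0), P = (0, 1).
1. Y lies on line PM with PY:YM = 3:1 ⇒ Y = (0, 1/4)
2·[PDY] = -3/4, 2·[MPD] = -1
[PDY]:[MPD] = -3/4:-1 = 3/4

[PDY]:[MPD] = 3/4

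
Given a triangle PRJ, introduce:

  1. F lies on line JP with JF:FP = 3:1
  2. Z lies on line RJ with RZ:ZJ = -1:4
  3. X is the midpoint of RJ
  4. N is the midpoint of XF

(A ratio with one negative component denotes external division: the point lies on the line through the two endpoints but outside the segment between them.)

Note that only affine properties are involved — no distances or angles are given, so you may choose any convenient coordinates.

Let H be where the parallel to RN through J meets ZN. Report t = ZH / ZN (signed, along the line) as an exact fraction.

Choose coordinates P = (0, 0), R = (1, 0), J = (0, 1).
1. F lies on line JP with JF:FP = 3:1 ⇒ F = (0, 1/4)
2. Z lies on line RJ with RZ:ZJ = -1:4 ⇒ Z = (4/3, -1/3)
3. X is the midpoint of RJ ⇒ X = (1/2, 1/2)
4. N is the midpoint of XF ⇒ N = (1/4, 3/8)
through J parallel to RN: direction (-3/4, 3/8); meets ZN at H = (-3, 5/2)
H = Z + t·(N−Z) with t = 4

t = 4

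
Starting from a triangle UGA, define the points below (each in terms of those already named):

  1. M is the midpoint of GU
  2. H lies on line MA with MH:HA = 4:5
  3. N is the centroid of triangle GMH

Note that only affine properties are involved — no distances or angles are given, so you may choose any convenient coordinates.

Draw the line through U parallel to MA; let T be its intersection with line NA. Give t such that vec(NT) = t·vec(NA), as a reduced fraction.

t = 4

Assign U = (0, 0), G = (1, 0), A = (0, 1) — the answer is frame-independent, so this choice is without loss of generality.
1. M is the midpoint of GU ⇒ M = (1/2, 0)
2. H lies on line MA with MH:HA = 4:5 ⇒ H = (5/18, 4/9)
3. N is the centroid of triangle GMH ⇒ N = (16/27, 4/27)
through U parallel to MA: direction (-1/2, 1); meets NA at T = (-16/9, 32/9)
T = N + t·(A−N) with t = 4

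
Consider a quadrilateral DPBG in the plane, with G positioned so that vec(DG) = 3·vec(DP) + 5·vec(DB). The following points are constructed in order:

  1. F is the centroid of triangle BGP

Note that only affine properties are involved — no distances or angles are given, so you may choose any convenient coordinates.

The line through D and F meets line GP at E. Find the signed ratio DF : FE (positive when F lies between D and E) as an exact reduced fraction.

DF:FE = 8/7

Assign D = (0, 0), P = (1, 0), B = (0, 1), G = (3, 5) — the answer is frame-independent, so this choice is without loss of generality.
1. F is the centroid of triangle BGP ⇒ F = (4/3, 2)
line DF meets GP at E = (5/2, 15/4)
F = D + t·(E−D) with t = 8/15, so DF:FE = 8/15:7/15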